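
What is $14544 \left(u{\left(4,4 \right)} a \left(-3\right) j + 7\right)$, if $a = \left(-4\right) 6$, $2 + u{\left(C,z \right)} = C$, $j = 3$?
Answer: $6384816$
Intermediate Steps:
$u{\left(C,z \right)} = -2 + C$
$a = -24$
$14544 \left(u{\left(4,4 \right)} a \left(-3\right) j + 7\right) = 14544 \left(\left(-2 + 4\right) \left(-24\right) \left(-3\right) 3 + 7\right) = 14544 \left(2 \left(-24\right) \left(-3\right) 3 + 7\right) = 14544 \left(\left(-48\right) \left(-3\right) 3 + 7\right) = 14544 \left(144 \cdot 3 + 7\right) = 14544 \left(432 + 7\right) = 14544 \cdot 439 = 6384816$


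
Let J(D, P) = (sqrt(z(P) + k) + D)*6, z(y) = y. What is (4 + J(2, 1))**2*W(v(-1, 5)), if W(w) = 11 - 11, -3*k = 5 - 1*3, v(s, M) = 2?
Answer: 0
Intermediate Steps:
k = -2/3 (k = -(5 - 1*3)/3 = -(5 - 3)/3 = -1/3*2 = -2/3 ≈ -0.66667)
W(w) = 0
J(D, P) = 6*D + 6*sqrt(-2/3 + P) (J(D, P) = (sqrt(P - 2/3) + D)*6 = (sqrt(-2/3 + P) + D)*6 = (D + sqrt(-2/3 + P))*6 = 6*D + 6*sqrt(-2/3 + P))
(4 + J(2, 1))**2*W(v(-1, 5)) = (4 + (2*sqrt(-6 + 9*1) + 6*2))**2*0 = (4 + (2*sqrt(-6 + 9) + 12))**2*0 = (4 + (2*sqrt(3) + 12))**2*0 = (4 + (12 + 2*sqrt(3)))**2*0 = (16 + 2*sqrt(3))**2*0 = 0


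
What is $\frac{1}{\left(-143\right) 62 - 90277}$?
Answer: $- \frac{1}{99143} \approx -1.0086 \cdot 10^{-5}$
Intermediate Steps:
$\frac{1}{\left(-143\right) 62 - 90277} = \frac{1}{-8866 - 90277} = \frac{1}{-99143} = - \frac{1}{99143}$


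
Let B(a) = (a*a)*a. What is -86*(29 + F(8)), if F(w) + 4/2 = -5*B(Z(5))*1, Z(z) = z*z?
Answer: 6716428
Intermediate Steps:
Z(z) = z²
B(a) = a³ (B(a) = a²*a = a³)
F(w) = -78127 (F(w) = -2 - 5*(5²)³*1 = -2 - 5*25³*1 = -2 - 5*15625*1 = -2 - 78125*1 = -2 - 78125 = -78127)
-86*(29 + F(8)) = -86*(29 - 78127) = -86*(-78098) = 6716428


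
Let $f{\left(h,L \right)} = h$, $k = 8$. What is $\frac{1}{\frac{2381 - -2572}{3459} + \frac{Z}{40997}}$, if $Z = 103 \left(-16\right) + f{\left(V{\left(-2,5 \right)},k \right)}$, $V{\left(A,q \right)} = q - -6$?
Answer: $\frac{47269541}{65798586} \approx 0.7184$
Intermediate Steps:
$V{\left(A,q \right)} = 6 + q$ ($V{\left(A,q \right)} = q + 6 = 6 + q$)
$Z = -1637$ ($Z = 103 \left(-16\right) + \left(6 + 5\right) = -1648 + 11 = -1637$)
$\frac{1}{\frac{2381 - -2572}{3459} + \frac{Z}{40997}} = \frac{1}{\frac{2381 - -2572}{3459} - \frac{1637}{40997}} = \frac{1}{\left(2381 + 2572\right) \frac{1}{3459} - \frac{1637}{40997}} = \frac{1}{4953 \cdot \frac{1}{3459} - \frac{1637}{40997}} = \frac{1}{\frac{1651}{1153} - \frac{1637}{40997}} = \frac{1}{\frac{65798586}{47269541}} = \frac{47269541}{65798586}$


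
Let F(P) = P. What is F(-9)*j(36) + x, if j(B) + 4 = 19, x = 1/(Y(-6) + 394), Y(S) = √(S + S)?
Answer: (-270*√3 + 53189*I)/(2*(√3 - 197*I)) ≈ -135.0 - 2.2314e-5*I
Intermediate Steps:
Y(S) = √2*√S (Y(S) = √(2*S) = √2*√S)
x = 1/(394 + 2*I*√3) (x = 1/(√2*√(-6) + 394) = 1/(√2*(I*√6) + 394) = 1/(2*I*√3 + 394) = 1/(394 + 2*I*√3) ≈ 0.0025379 - 2.231e-5*I)
j(B) = 15 (j(B) = -4 + 19 = 15)
F(-9)*j(36) + x = -9*15 + (197/77624 - I*√3/77624) = -135 + (197/77624 - I*√3/77624) = -10479043/77624 - I*√3/77624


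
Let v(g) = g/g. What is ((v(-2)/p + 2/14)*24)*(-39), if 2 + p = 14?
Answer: -1482/7 ≈ -211.71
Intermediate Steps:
p = 12 (p = -2 + 14 = 12)
v(g) = 1
((v(-2)/p + 2/14)*24)*(-39) = ((1/12 + 2/14)*24)*(-39) = ((1*(1/12) + 2*(1/14))*24)*(-39) = ((1/12 + ⅐)*24)*(-39) = ((19/84)*24)*(-39) = (38/7)*(-39) = -1482/7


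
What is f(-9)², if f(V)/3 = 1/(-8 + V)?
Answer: 9/289 ≈ 0.031142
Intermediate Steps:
f(V) = 3/(-8 + V)
f(-9)² = (3/(-8 - 9))² = (3/(-17))² = (3*(-1/17))² = (-3/17)² = 9/289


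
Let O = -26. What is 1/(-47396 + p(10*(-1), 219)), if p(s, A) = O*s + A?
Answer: -1/46917 ≈ -2.1314e-5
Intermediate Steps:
p(s, A) = A - 26*s (p(s, A) = -26*s + A = A - 26*s)
1/(-47396 + p(10*(-1), 219)) = 1/(-47396 + (219 - 260*(-1))) = 1/(-47396 + (219 - 26*(-10))) = 1/(-47396 + (219 + 260)) = 1/(-47396 + 479) = 1/(-46917) = -1/46917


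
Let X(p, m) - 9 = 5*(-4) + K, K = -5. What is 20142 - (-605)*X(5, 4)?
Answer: 10462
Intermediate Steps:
X(p, m) = -16 (X(p, m) = 9 + (5*(-4) - 5) = 9 + (-20 - 5) = 9 - 25 = -16)
20142 - (-605)*X(5, 4) = 20142 - (-605)*(-16) = 20142 - 1*9680 = 20142 - 9680 = 10462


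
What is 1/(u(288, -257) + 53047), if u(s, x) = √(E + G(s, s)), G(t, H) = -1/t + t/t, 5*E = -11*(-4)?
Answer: 76387680/4052137246853 - 12*√141070/4052137246853 ≈ 1.8850e-5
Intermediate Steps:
E = 44/5 (E = (-11*(-4))/5 = (⅕)*44 = 44/5 ≈ 8.8000)
G(t, H) = 1 - 1/t (G(t, H) = -1/t + 1 = 1 - 1/t)
u(s, x) = √(44/5 + (-1 + s)/s)
1/(u(288, -257) + 53047) = 1/(√(245 - 25/288)/5 + 53047) = 1/(√(70535/288)/5 + 53047) = 1/((√141070/24)/5 + 53047) = 1/(√141070/120 + 53047) = 1/(53047 + √141070/120)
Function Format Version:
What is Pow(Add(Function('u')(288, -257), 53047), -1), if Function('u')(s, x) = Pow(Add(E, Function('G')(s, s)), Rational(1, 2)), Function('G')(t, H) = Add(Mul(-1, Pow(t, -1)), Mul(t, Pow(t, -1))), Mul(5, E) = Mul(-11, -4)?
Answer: Add(Rational(76387680, 4052137246853), Mul(Rational(-12, 4052137246853), Pow(141070, Rational(1, 2)))) ≈ 1.8850e-5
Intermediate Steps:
E = Rational(44, 5) (E = Mul(Rational(1, 5), Mul(-11, -4)) = Mul(Rational(1, 5), 44) = Rational(44, 5) ≈ 8.8000)
Function('G')(t, H) = Add(1, Mul(-1, Pow(t, -1))) (Function('G')(t, H) = Add(Mul(-1, Pow(t, -1)), 1) = Add(1, Mul(-1, Pow(t, -1))))
Function('u')(s, x) = Pow(Add(Rational(44, 5), Mul(Pow(s, -1), Add(-1, s))), Rational(1, 2))
Pow(Add(Function('u')(288, -257), 53047), -1) = Pow(Add(Mul(Rational(1, 5), Pow(Add(245, Mul(-25, Pow(288, -1))), Rational(1, 2))), 53047), -1) = Pow(Add(Mul(Rational(1, 5), Pow(Add(245, Mul(-25, Rational(1, 288))), Rational(1, 2))), 53047), -1) = Pow(Add(Mul(Rational(1, 5), Pow(Add(245, Rational(-25, 288)), Rational(1, 2))), 53047), -1) = Pow(Add(Mul(Rational(1, 5), Pow(Rational(70535, 288), Rational(1, 2))), 53047), -1) = Pow(Add(Mul(Rational(1, 5), Mul(Rational(1, 24), Pow(141070, Rational(1, 2)))), 53047), -1) = Pow(Add(Mul(Rational(1, 120), Pow(141070, Rational(1, 2))), 53047), -1) = Pow(Add(53047, Mul(Rational(1, 120), Pow(141070, Rational(1, 2)))), -1)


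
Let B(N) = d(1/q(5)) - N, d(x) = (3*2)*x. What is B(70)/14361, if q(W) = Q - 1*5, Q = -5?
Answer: -353/71805 ≈ -0.0049161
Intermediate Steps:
q(W) = -10 (q(W) = -5 - 1*5 = -5 - 5 = -10)
d(x) = 6*x
B(N) = -⅗ - N (B(N) = 6/(-10) - N = 6*(-⅒) - N = -⅗ - N)
B(70)/14361 = (-⅗ - 1*70)/14361 = (-⅗ - 70)*(1/14361) = -353/5*1/14361 = -353/71805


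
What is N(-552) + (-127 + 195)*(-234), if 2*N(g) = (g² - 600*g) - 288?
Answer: 301896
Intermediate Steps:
N(g) = -144 + g²/2 - 300*g (N(g) = ((g² - 600*g) - 288)/2 = (-288 + g² - 600*g)/2 = -144 + g²/2 - 300*g)
N(-552) + (-127 + 195)*(-234) = (-144 + (½)*(-552)² - 300*(-552)) + (-127 + 195)*(-234) = (-144 + (½)*304704 + 165600) + 68*(-234) = (-144 + 152352 + 165600) - 15912 = 317808 - 15912 = 301896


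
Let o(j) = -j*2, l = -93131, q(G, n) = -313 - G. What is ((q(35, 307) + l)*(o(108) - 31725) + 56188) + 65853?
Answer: 2985934780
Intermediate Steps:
o(j) = -2*j
((q(35, 307) + l)*(o(108) - 31725) + 56188) + 65853 = (((-313 - 1*35) - 93131)*(-2*108 - 31725) + 56188) + 65853 = (((-313 - 35) - 93131)*(-216 - 31725) + 56188) + 65853 = ((-348 - 93131)*(-31941) + 56188) + 65853 = (-93479*(-31941) + 56188) + 65853 = (2985812739 + 56188) + 65853 = 2985868927 + 65853 = 2985934780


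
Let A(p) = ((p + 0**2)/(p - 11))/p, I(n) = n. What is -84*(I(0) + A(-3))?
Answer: 6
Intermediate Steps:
A(p) = 1/(-11 + p) (A(p) = ((p + 0)/(-11 + p))/p = (p/(-11 + p))/p = 1/(-11 + p))
-84*(I(0) + A(-3)) = -84*(0 + 1/(-11 - 3)) = -84*(0 + 1/(-14)) = -84*(0 - 1/14) = -84*(-1/14) = 6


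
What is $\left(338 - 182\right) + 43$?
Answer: $199$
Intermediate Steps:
$\left(338 - 182\right) + 43 = 156 + 43 = 199$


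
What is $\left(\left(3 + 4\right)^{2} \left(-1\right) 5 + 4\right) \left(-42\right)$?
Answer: $10122$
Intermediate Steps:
$\left(\left(3 + 4\right)^{2} \left(-1\right) 5 + 4\right) \left(-42\right) = \left(7^{2} \left(-1\right) 5 + 4\right) \left(-42\right) = \left(49 \left(-1\right) 5 + 4\right) \left(-42\right) = \left(\left(-49\right) 5 + 4\right) \left(-42\right) = \left(-245 + 4\right) \left(-42\right) = \left(-241\right) \left(-42\right) = 10122$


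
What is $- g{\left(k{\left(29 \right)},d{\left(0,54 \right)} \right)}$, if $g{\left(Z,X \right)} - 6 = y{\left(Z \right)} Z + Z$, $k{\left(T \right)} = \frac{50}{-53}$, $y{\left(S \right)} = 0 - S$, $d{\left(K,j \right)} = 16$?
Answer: $- \frac{11704}{2809} \approx -4.1666$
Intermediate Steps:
$y{\left(S \right)} = - S$
$k{\left(T \right)} = - \frac{50}{53}$ ($k{\left(T \right)} = 50 \left(- \frac{1}{53}\right) = - \frac{50}{53}$)
$g{\left(Z,X \right)} = 6 + Z - Z^{2}$ ($g{\left(Z,X \right)} = 6 + \left(- Z Z + Z\right) = 6 - \left(Z^{2} - Z\right) = 6 + Z - Z^{2}$)
$- g{\left(k{\left(29 \right)},d{\left(0,54 \right)} \right)} = - (6 - \frac{50}{53} - \left(- \frac{50}{53}\right)^{2}) = - (6 - \frac{50}{53} - \frac{2500}{2809}) = \left(-1\right) \frac{11704}{2809} = - \frac{11704}{2809}$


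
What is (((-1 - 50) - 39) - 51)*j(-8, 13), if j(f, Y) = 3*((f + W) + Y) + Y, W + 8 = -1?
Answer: -141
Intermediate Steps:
W = -9 (W = -8 - 1 = -9)
j(f, Y) = -27 + 3*f + 4*Y (j(f, Y) = 3*((f - 9) + Y) + Y = 3*((-9 + f) + Y) + Y = 3*(-9 + Y + f) + Y = (-27 + 3*Y + 3*f) + Y = -27 + 3*f + 4*Y)
(((-1 - 50) - 39) - 51)*j(-8, 13) = (((-1 - 50) - 39) - 51)*(-27 + 3*(-8) + 4*13) = ((-51 - 39) - 51)*(-27 - 24 + 52) = (-90 - 51)*1 = -141*1 = -141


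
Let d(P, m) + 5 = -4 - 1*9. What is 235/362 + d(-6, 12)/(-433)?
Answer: 108271/156746 ≈ 0.69074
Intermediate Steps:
d(P, m) = -18 (d(P, m) = -5 + (-4 - 1*9) = -5 + (-4 - 9) = -5 - 13 = -18)
235/362 + d(-6, 12)/(-433) = 235/362 - 18/(-433) = 235*(1/362) - 18*(-1/433) = 235/362 + 18/433 = 108271/156746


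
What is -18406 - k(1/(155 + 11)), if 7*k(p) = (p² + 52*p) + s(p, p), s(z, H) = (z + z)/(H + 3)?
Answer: -1771639068827/96253108 ≈ -18406.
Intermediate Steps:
s(z, H) = 2*z/(3 + H) (s(z, H) = (2*z)/(3 + H) = 2*z/(3 + H))
k(p) = p²/7 + 52*p/7 + 2*p/(7*(3 + p)) (k(p) = ((p² + 52*p) + 2*p/(3 + p))/7 = (p² + 52*p + 2*p/(3 + p))/7 = p²/7 + 52*p/7 + 2*p/(7*(3 + p)))
-18406 - k(1/(155 + 11)) = -18406 - (2 + (3 + 1/(155 + 11))*(52 + 1/(155 + 11)))/(7*(155 + 11)*(3 + 1/(155 + 11))) = -18406 - (2 + (3 + 1/166)*(52 + 1/166))/(7*166*(3 + 1/166)) = -18406 - (2 + (499/166)*(8633/166))/(7*166*499/166) = -18406 - 166*(2 + 4307867/27556)/(7*166*499) = -18406 - 166*4362979/(7*166*499*27556) = -18406 - 1*4362979/96253108 = -18406 - 4362979/96253108 = -1771639068827/96253108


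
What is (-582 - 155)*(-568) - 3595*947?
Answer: -2985849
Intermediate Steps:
(-582 - 155)*(-568) - 3595*947 = -737*(-568) - 3404465 = 418616 - 3404465 = -2985849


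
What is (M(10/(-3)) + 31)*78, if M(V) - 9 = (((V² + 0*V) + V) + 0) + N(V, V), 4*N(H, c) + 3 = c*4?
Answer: 20449/6 ≈ 3408.2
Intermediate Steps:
N(H, c) = -¾ + c (N(H, c) = -¾ + (c*4)/4 = -¾ + (4*c)/4 = -¾ + c)
M(V) = 33/4 + V² + 2*V (M(V) = 9 + ((((V² + 0*V) + V) + 0) + (-¾ + V)) = 9 + ((((V² + 0) + V) + 0) + (-¾ + V)) = 9 + (((V² + V) + 0) + (-¾ + V)) = 9 + (((V + V²) + 0) + (-¾ + V)) = 9 + ((V + V²) + (-¾ + V)) = 9 + (-¾ + V² + 2*V) = 33/4 + V² + 2*V)
(M(10/(-3)) + 31)*78 = ((33/4 + (10/(-3))² + 2*(10/(-3))) + 31)*78 = ((33/4 + (10*(-⅓))² + 2*(10*(-⅓))) + 31)*78 = ((33/4 + (-10/3)² + 2*(-10/3)) + 31)*78 = ((33/4 + 100/9 - 20/3) + 31)*78 = (457/36 + 31)*78 = (1573/36)*78 = 20449/6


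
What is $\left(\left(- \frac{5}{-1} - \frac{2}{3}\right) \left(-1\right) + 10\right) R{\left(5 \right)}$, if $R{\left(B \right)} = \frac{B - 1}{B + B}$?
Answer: $\frac{34}{15} \approx 2.2667$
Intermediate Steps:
$R{\left(B \right)} = \frac{-1 + B}{2 B}$
$\left(\left(- \frac{5}{-1} - \frac{2}{3}\right) \left(-1\right) + 10\right) R{\left(5 \right)} = \left(\left(- \frac{5}{-1} - \frac{2}{3}\right) \left(-1\right) + 10\right) \frac{-1 + 5}{2 \cdot 5} = \left(\left(\left(-5\right) \left(-1\right) - \frac{2}{3}\right) \left(-1\right) + 10\right) \frac{1}{2} \cdot \frac{1}{5} \cdot 4 = \left(\left(5 - \frac{2}{3}\right) \left(-1\right) + 10\right) \frac{2}{5} = \left(\frac{13}{3} \left(-1\right) + 10\right) \frac{2}{5} = \left(- \frac{13}{3} + 10\right) \frac{2}{5} = \frac{17}{3} \cdot \frac{2}{5} = \frac{34}{15}$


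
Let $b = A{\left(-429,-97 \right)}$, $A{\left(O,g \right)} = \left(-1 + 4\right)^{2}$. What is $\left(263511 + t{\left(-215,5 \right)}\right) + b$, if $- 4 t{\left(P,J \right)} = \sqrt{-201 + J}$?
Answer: $263520 - \frac{7 i}{2} \approx 2.6352 \cdot 10^{5} - 3.5 i$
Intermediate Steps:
$A{\left(O,g \right)} = 9$ ($A{\left(O,g \right)} = 3^{2} = 9$)
$t{\left(P,J \right)} = - \frac{\sqrt{-201 + J}}{4}$
$b = 9$
$\left(263511 + t{\left(-215,5 \right)}\right) + b = \left(263511 - \frac{\sqrt{-201 + 5}}{4}\right) + 9 = \left(263511 - \frac{\sqrt{-196}}{4}\right) + 9 = \left(263511 - \frac{14 i}{4}\right) + 9 = \left(263511 - \frac{7 i}{2}\right) + 9 = 263520 - \frac{7 i}{2}$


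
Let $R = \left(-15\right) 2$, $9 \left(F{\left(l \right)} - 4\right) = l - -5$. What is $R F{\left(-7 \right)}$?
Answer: $- \frac{340}{3} \approx -113.33$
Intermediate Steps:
$F{\left(l \right)} = \frac{41}{9} + \frac{l}{9}$ ($F{\left(l \right)} = 4 + \frac{l - -5}{9} = 4 + \frac{l + 5}{9} = 4 + \frac{5 + l}{9} = 4 + \left(\frac{5}{9} + \frac{l}{9}\right) = \frac{41}{9} + \frac{l}{9}$)
$R = -30$
$R F{\left(-7 \right)} = - 30 \left(\frac{41}{9} + \frac{1}{9} \left(-7\right)\right) = - 30 \left(\frac{41}{9} - \frac{7}{9}\right) = \left(-30\right) \frac{34}{9} = - \frac{340}{3}$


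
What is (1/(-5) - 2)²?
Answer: 121/25 ≈ 4.8400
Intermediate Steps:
(1/(-5) - 2)² = (-⅕ - 2)² = (-11/5)² = 121/25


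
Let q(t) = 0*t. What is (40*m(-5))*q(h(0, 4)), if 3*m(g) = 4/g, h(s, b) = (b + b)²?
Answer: 0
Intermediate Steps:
h(s, b) = 4*b² (h(s, b) = (2*b)² = 4*b²)
q(t) = 0
m(g) = 4/(3*g) (m(g) = (4/g)/3 = 4/(3*g))
(40*m(-5))*q(h(0, 4)) = (40*((4/3)/(-5)))*0 = (40*((4/3)*(-⅕)))*0 = (40*(-4/15))*0 = -32/3*0 = 0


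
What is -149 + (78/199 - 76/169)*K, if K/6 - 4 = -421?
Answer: -152135/33631 ≈ -4.5237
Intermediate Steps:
K = -2502 (K = 24 + 6*(-421) = 24 - 2526 = -2502)
-149 + (78/199 - 76/169)*K = -149 + (78/199 - 76/169)*(-2502) = -149 - 1942/33631*(-2502) = -149 + 4858884/33631 = -152135/33631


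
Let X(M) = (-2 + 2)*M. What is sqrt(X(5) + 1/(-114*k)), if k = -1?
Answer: sqrt(114)/114 ≈ 0.093659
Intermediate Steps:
X(M) = 0 (X(M) = 0*M = 0)
sqrt(X(5) + 1/(-114*k)) = sqrt(0 + 1/(-114*(-1))) = sqrt(0 + 1/114) = sqrt(1/114) = sqrt(114)/114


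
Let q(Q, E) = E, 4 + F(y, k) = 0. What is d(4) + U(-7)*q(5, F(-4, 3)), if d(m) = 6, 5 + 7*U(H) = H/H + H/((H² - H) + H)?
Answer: 410/49 ≈ 8.3673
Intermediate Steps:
F(y, k) = -4 (F(y, k) = -4 + 0 = -4)
U(H) = -4/7 + 1/(7*H) (U(H) = -5/7 + (H/H + H/((H² - H) + H))/7 = -5/7 + (1 + H/(H²))/7 = -5/7 + (1 + H/H²)/7 = -5/7 + (1 + 1/H)/7 = -5/7 + (⅐ + 1/(7*H)) = -4/7 + 1/(7*H))
d(4) + U(-7)*q(5, F(-4, 3)) = 6 + ((⅐)*(1 - 4*(-7))/(-7))*(-4) = 6 + ((⅐)*(-⅐)*(1 + 28))*(-4) = 6 + ((⅐)*(-⅐)*29)*(-4) = 6 - 29/49*(-4) = 6 + 116/49 = 410/49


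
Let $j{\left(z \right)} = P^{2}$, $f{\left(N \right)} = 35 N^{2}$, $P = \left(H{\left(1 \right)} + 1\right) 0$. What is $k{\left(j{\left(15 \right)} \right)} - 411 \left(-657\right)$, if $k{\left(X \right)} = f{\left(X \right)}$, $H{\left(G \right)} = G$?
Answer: $270027$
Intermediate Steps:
$P = 0$ ($P = \left(1 + 1\right) 0 = 2 \cdot 0 = 0$)
$j{\left(z \right)} = 0$ ($j{\left(z \right)} = 0^{2} = 0$)
$k{\left(X \right)} = 35 X^{2}$
$k{\left(j{\left(15 \right)} \right)} - 411 \left(-657\right) = 35 \cdot 0^{2} - 411 \left(-657\right) = 35 \cdot 0 - -270027 = 0 + 270027 = 270027$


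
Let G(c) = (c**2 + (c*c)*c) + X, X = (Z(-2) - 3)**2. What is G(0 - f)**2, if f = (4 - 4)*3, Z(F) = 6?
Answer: 81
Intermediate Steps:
X = 9 (X = (6 - 3)**2 = 3**2 = 9)
f = 0 (f = 0*3 = 0)
G(c) = 9 + c**2 + c**3 (G(c) = (c**2 + (c*c)*c) + 9 = (c**2 + c**2*c) + 9 = (c**2 + c**3) + 9 = 9 + c**2 + c**3)
G(0 - f)**2 = (9 + (0 - 1*0)**2 + (0 - 1*0)**3)**2 = (9 + (0 + 0)**2 + (0 + 0)**3)**2 = (9 + 0**2 + 0**3)**2 = (9 + 0 + 0)**2 = 9**2 = 81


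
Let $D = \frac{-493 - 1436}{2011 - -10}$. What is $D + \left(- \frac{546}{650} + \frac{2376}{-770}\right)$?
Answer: $- \frac{1726002}{353675} \approx -4.8802$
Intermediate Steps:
$D = - \frac{1929}{2021}$ ($D = - \frac{1929}{2011 + \left(-20 + 30\right)} = - \frac{1929}{2011 + 10} = - \frac{1929}{2021} \approx -0.95448$)
$D + \left(- \frac{546}{650} + \frac{2376}{-770}\right) = - \frac{1929}{2021} + \left(- \frac{546}{650} + \frac{2376}{-770}\right) = - \frac{1929}{2021} + \left(\left(-546\right) \frac{1}{650} + 2376 \left(- \frac{1}{770}\right)\right) = - \frac{1929}{2021} - \frac{687}{175} = - \frac{1726002}{353675}$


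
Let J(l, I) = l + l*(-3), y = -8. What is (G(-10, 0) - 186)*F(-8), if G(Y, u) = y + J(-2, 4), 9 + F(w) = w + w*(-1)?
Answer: 1710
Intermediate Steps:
F(w) = -9 (F(w) = -9 + (w + w*(-1)) = -9 + (w - w) = -9 + 0 = -9)
J(l, I) = -2*l (J(l, I) = l - 3*l = -2*l)
G(Y, u) = -4 (G(Y, u) = -8 - 2*(-2) = -8 + 4 = -4)
(G(-10, 0) - 186)*F(-8) = (-4 - 186)*(-9) = -190*(-9) = 1710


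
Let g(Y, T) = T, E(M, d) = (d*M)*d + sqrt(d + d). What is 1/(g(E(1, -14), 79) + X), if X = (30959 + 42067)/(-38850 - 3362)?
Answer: 21106/1630861 ≈ 0.012942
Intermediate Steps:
E(M, d) = M*d**2 + sqrt(2)*sqrt(d) (E(M, d) = (M*d)*d + sqrt(2*d) = M*d**2 + sqrt(2)*sqrt(d))
X = -36513/21106 (X = 73026/(-42212) = 73026*(-1/42212) = -36513/21106 ≈ -1.7300)
1/(g(E(1, -14), 79) + X) = 1/(79 - 36513/21106) = 1/(1630861/21106) = 21106/1630861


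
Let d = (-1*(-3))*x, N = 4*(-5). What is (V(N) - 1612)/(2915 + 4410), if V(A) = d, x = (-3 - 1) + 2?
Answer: -1618/7325 ≈ -0.22089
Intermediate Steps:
x = -2 (x = -4 + 2 = -2)
N = -20
d = -6 (d = -1*(-3)*(-2) = 3*(-2) = -6)
V(A) = -6
(V(N) - 1612)/(2915 + 4410) = (-6 - 1612)/(2915 + 4410) = -1618/7325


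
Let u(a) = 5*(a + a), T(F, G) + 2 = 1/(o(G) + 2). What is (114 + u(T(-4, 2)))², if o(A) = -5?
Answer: 73984/9 ≈ 8220.4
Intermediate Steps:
T(F, G) = -7/3 (T(F, G) = -2 + 1/(-5 + 2) = -2 + 1/(-3) = -2 - ⅓ = -7/3)
u(a) = 10*a (u(a) = 5*(2*a) = 10*a)
(114 + u(T(-4, 2)))² = (114 + 10*(-7/3))² = (114 - 70/3)² = (272/3)² = 73984/9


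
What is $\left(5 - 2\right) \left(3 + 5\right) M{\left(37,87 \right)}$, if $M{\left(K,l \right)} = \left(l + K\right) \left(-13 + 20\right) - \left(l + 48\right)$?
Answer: $17592$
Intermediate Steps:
$M{\left(K,l \right)} = -48 + 6 l + 7 K$ ($M{\left(K,l \right)} = \left(K + l\right) 7 - \left(48 + l\right) = \left(7 K + 7 l\right) - \left(48 + l\right) = -48 + 6 l + 7 K$)
$\left(5 - 2\right) \left(3 + 5\right) M{\left(37,87 \right)} = \left(5 - 2\right) \left(3 + 5\right) \left(-48 + 6 \cdot 87 + 7 \cdot 37\right) = 3 \cdot 8 \left(-48 + 522 + 259\right) = 24 \cdot 733 = 17592$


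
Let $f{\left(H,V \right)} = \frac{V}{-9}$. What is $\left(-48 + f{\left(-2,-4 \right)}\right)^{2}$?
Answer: $\frac{183184}{81} \approx 2261.5$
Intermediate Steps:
$f{\left(H,V \right)} = - \frac{V}{9}$ ($f{\left(H,V \right)} = V \left(- \frac{1}{9}\right) = - \frac{V}{9}$)
$\left(-48 + f{\left(-2,-4 \right)}\right)^{2} = \left(-48 - - \frac{4}{9}\right)^{2} = \left(-48 + \frac{4}{9}\right)^{2} = \left(- \frac{428}{9}\right)^{2} = \frac{183184}{81}$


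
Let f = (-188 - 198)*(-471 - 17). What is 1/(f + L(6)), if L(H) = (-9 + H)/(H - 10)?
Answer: 4/753475 ≈ 5.3087e-6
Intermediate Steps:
f = 188368 (f = -386*(-488) = 188368)
L(H) = (-9 + H)/(-10 + H)
1/(f + L(6)) = 1/(188368 + (-9 + 6)/(-10 + 6)) = 1/(188368 - 3/(-4)) = 1/(188368 - ¼*(-3)) = 1/(188368 + ¾) = 1/(753475/4) = 4/753475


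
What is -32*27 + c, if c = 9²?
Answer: -783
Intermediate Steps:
c = 81
-32*27 + c = -32*27 + 81 = -864 + 81 = -783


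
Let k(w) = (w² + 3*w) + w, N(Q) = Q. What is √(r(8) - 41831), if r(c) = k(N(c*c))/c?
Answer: I*√41287 ≈ 203.19*I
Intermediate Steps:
k(w) = w² + 4*w
r(c) = c*(4 + c²) (r(c) = ((c*c)*(4 + c*c))/c = (c²*(4 + c²))/c = c*(4 + c²))
√(r(8) - 41831) = √(8*(4 + 8²) - 41831) = √(8*(4 + 64) - 41831) = √(8*68 - 41831) = √(544 - 41831) = √(-41287) = I*√41287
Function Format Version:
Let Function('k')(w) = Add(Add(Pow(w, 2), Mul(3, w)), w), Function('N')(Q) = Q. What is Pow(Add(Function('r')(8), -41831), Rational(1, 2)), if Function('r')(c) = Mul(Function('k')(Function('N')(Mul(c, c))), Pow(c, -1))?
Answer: Mul(I, Pow(41287, Rational(1, 2))) ≈ Mul(203.19, I)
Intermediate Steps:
Function('k')(w) = Add(Pow(w, 2), Mul(4, w))
Function('r')(c) = Mul(c, Add(4, Pow(c, 2))) (Function('r')(c) = Mul(Mul(Mul(c, c), Add(4, Mul(c, c))), Pow(c, -1)) = Mul(Mul(Pow(c, 2), Add(4, Pow(c, 2))), Pow(c, -1)) = Mul(c, Add(4, Pow(c, 2))))
Pow(Add(Function('r')(8), -41831), Rational(1, 2)) = Pow(Add(Mul(8, Add(4, Pow(8, 2))), -41831), Rational(1, 2)) = Pow(Add(Mul(8, Add(4, 64)), -41831), Rational(1, 2)) = Pow(Add(Mul(8, 68), -41831), Rational(1, 2)) = Pow(Add(544, -41831), Rational(1, 2)) = Pow(-41287, Rational(1, 2)) = Mul(I, Pow(41287, Rational(1, 2)))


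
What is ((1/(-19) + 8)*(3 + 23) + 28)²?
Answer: 19873764/361 ≈ 55052.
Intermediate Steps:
((1/(-19) + 8)*(3 + 23) + 28)² = ((-1/19 + 8)*26 + 28)² = ((151/19)*26 + 28)² = (3926/19 + 28)² = (4458/19)² = 19873764/361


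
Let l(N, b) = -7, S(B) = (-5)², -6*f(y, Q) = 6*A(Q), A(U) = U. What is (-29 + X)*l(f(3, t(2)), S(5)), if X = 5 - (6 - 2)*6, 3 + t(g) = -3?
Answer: 336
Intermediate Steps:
t(g) = -6 (t(g) = -3 - 3 = -6)
f(y, Q) = -Q
S(B) = 25
X = -19 (X = 5 - 1*4*6 = 5 - 4*6 = 5 - 24 = -19)
(-29 + X)*l(f(3, t(2)), S(5)) = (-29 - 19)*(-7) = -48*(-7) = 336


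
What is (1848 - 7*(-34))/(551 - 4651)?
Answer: -1043/2050 ≈ -0.50878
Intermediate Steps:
(1848 - 7*(-34))/(551 - 4651) = (1848 + 238)/(-4100) = 2086*(-1/4100) = -1043/2050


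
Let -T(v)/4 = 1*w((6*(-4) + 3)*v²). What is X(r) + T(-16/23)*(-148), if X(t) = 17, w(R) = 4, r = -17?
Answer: 2385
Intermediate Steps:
T(v) = -16 (T(v) = -4*4 = -16)
X(r) + T(-16/23)*(-148) = 17 - 16*(-148) = 17 + 2368 = 2385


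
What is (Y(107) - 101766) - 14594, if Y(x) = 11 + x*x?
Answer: -104900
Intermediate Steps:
Y(x) = 11 + x²
(Y(107) - 101766) - 14594 = ((11 + 107²) - 101766) - 14594 = ((11 + 11449) - 101766) - 14594 = (11460 - 101766) - 14594 = -90306 - 14594 = -104900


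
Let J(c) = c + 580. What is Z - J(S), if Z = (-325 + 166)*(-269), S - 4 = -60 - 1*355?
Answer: 42602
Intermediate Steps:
S = -411 (S = 4 + (-60 - 1*355) = 4 + (-60 - 355) = 4 - 415 = -411)
J(c) = 580 + c
Z = 42771 (Z = -159*(-269) = 42771)
Z - J(S) = 42771 - (580 - 411) = 42771 - 1*169 = 42771 - 169 = 42602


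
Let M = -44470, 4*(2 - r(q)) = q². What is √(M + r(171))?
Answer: I*√207113/2 ≈ 227.55*I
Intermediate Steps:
r(q) = 2 - q²/4
√(M + r(171)) = √(-44470 + (2 - ¼*171²)) = √(-44470 + (2 - ¼*29241)) = √(-44470 + (2 - 29241/4)) = √(-44470 - 29233/4) = √(-207113/4) = I*√207113/2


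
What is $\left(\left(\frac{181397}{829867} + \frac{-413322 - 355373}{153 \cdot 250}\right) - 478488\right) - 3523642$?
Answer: $- \frac{25407578663067163}{6348482550} \approx -4.0021 \cdot 10^{6}$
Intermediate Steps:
$\left(\left(\frac{181397}{829867} + \frac{-413322 - 355373}{153 \cdot 250}\right) - 478488\right) - 3523642 = \left(\left(181397 \cdot \frac{1}{829867} - \frac{768695}{38250}\right) - 478488\right) - 3523642 = \left(\left(\frac{181397}{829867} - \frac{153739}{7650}\right) - 478488\right) - 3523642 = \left(- \frac{126195235663}{6348482550} - 478488\right) - 3523642 = - \frac{3037798913620063}{6348482550} - 3523642 = - \frac{25407578663067163}{6348482550}$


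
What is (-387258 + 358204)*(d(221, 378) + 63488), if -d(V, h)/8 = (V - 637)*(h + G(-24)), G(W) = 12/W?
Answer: -38345701632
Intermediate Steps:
d(V, h) = -8*(-637 + V)*(-1/2 + h) (d(V, h) = -8*(V - 637)*(h + 12/(-24)) = -8*(-637 + V)*(h + 12*(-1/24)) = -8*(-637 + V)*(h - 1/2) = -8*(-637 + V)*(-1/2 + h))
(-387258 + 358204)*(d(221, 378) + 63488) = (-387258 + 358204)*((-2548 + 4*221 + 5096*378 - 8*221*378) + 63488) = -29054*((-2548 + 884 + 1926288 - 668304) + 63488) = -29054*(1256320 + 63488) = -29054*1319808 = -38345701632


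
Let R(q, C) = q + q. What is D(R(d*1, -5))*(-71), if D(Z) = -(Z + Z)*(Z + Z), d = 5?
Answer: 28400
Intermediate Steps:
R(q, C) = 2*q
D(Z) = -4*Z² (D(Z) = -2*Z*2*Z = -4*Z²)
D(R(d*1, -5))*(-71) = -4*(2*(5*1))²*(-71) = -4*(2*5)²*(-71) = -4*10²*(-71) = -4*100*(-71) = -400*(-71) = 28400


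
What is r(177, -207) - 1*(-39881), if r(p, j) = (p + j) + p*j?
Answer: 3212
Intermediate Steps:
r(p, j) = j + p + j*p (r(p, j) = (j + p) + j*p = j + p + j*p)
r(177, -207) - 1*(-39881) = (-207 + 177 - 207*177) - 1*(-39881) = (-207 + 177 - 36639) + 39881 = -36669 + 39881 = 3212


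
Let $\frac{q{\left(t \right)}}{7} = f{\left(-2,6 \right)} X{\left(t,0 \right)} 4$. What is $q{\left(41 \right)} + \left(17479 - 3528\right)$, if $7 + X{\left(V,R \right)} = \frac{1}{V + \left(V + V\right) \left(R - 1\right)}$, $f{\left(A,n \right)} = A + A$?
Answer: $\frac{604247}{41} \approx 14738.0$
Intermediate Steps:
$f{\left(A,n \right)} = 2 A$
$X{\left(V,R \right)} = -7 + \frac{1}{V + 2 V \left(-1 + R\right)}$ ($X{\left(V,R \right)} = -7 + \frac{1}{V + \left(V + V\right) \left(R - 1\right)} = -7 + \frac{1}{V + 2 V \left(-1 + R\right)}$)
$q{\left(t \right)} = \frac{112 \left(1 + 7 t\right)}{t}$ ($q{\left(t \right)} = 7 \cdot 2 \left(-2\right) \frac{1 + 7 t - 0 t}{t \left(-1 + 2 \cdot 0\right)} 4 = 7 - 4 \frac{1 + 7 t + 0}{t \left(-1 + 0\right)} 4 = 7 - 4 \frac{1 + 7 t}{t \left(-1\right)} 4 = 7 - 4 \frac{1}{t} \left(-1\right) \left(1 + 7 t\right) 4 = 7 - 4 \left(- \frac{1 + 7 t}{t}\right) 4 = 7 \frac{4 \left(1 + 7 t\right)}{t} 4 = 7 \frac{16 \left(1 + 7 t\right)}{t} = \frac{112 \left(1 + 7 t\right)}{t}$)
$q{\left(41 \right)} + \left(17479 - 3528\right) = \left(784 + \frac{112}{41}\right) + \left(17479 - 3528\right) = \left(784 + 112 \cdot \frac{1}{41}\right) + \left(17479 - 3528\right) = \left(784 + \frac{112}{41}\right) + 13951 = \frac{32256}{41} + 13951 = \frac{604247}{41}$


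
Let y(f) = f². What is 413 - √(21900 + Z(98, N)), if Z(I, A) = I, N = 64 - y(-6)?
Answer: 413 - √21998 ≈ 264.68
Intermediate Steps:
N = 28 (N = 64 - 1*(-6)² = 64 - 1*36 = 64 - 36 = 28)
413 - √(21900 + Z(98, N)) = 413 - √(21900 + 98) = 413 - √21998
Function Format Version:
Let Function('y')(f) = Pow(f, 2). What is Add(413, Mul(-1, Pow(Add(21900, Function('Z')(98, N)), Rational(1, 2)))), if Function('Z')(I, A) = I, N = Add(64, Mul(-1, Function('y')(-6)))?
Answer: Add(413, Mul(-1, Pow(21998, Rational(1, 2)))) ≈ 264.68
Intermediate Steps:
N = 28 (N = Add(64, Mul(-1, Pow(-6, 2))) = Add(64, Mul(-1, 36)) = Add(64, -36) = 28)
Add(413, Mul(-1, Pow(Add(21900, Function('Z')(98, N)), Rational(1, 2)))) = Add(413, Mul(-1, Pow(Add(21900, 98), Rational(1, 2)))) = Add(413, Mul(-1, Pow(21998, Rational(1, 2))))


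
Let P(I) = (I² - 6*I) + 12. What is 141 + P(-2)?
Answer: 169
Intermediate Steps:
P(I) = 12 + I² - 6*I
141 + P(-2) = 141 + (12 + (-2)² - 6*(-2)) = 141 + (12 + 4 + 12) = 141 + 28 = 169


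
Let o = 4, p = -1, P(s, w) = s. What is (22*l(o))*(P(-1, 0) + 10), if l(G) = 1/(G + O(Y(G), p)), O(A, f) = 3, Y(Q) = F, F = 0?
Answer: 198/7 ≈ 28.286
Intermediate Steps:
Y(Q) = 0
l(G) = 1/(3 + G) (l(G) = 1/(G + 3) = 1/(3 + G))
(22*l(o))*(P(-1, 0) + 10) = (22/(3 + 4))*(-1 + 10) = (22/7)*9 = 198/7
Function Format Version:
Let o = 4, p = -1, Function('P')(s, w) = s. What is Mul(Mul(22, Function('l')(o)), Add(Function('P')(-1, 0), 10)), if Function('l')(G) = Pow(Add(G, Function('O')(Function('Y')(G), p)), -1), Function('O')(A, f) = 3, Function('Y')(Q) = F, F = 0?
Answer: Rational(198, 7) ≈ 28.286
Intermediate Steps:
Function('Y')(Q) = 0
Function('l')(G) = Pow(Add(3, G), -1) (Function('l')(G) = Pow(Add(G, 3), -1) = Pow(Add(3, G), -1))
Mul(Mul(22, Function('l')(o)), Add(Function('P')(-1, 0), 10)) = Mul(Mul(22, Pow(Add(3, 4), -1)), Add(-1, 10)) = Mul(Mul(22, Pow(7, -1)), 9) = Mul(Mul(22, Rational(1, 7)), 9) = Mul(Rational(22, 7), 9) = Rational(198, 7)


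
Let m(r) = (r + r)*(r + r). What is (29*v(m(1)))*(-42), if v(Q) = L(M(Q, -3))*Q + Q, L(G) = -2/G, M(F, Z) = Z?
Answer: -8120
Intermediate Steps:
m(r) = 4*r² (m(r) = (2*r)*(2*r) = 4*r²)
v(Q) = 5*Q/3 (v(Q) = (-2/(-3))*Q + Q = (-2*(-⅓))*Q + Q = 2*Q/3 + Q = 5*Q/3)
(29*v(m(1)))*(-42) = (29*(5*(4*1²)/3))*(-42) = (29*(5*(4*1)/3))*(-42) = (29*((5/3)*4))*(-42) = (29*(20/3))*(-42) = (580/3)*(-42) = -8120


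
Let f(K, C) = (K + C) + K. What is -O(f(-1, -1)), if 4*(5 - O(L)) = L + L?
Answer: -13/2 ≈ -6.5000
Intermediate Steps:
f(K, C) = C + 2*K (f(K, C) = (C + K) + K = C + 2*K)
O(L) = 5 - L/2 (O(L) = 5 - (L + L)/4 = 5 - L/2)
-O(f(-1, -1)) = -(5 - (-1 + 2*(-1))/2) = -(5 - (-1 - 2)/2) = -(5 - ½*(-3)) = -(5 + 3/2) = -1*13/2 = -13/2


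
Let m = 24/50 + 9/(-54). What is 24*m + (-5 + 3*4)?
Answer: 363/25 ≈ 14.520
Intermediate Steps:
m = 47/150 (m = 24*(1/50) + 9*(-1/54) = 12/25 - ⅙ = 47/150 ≈ 0.31333)
24*m + (-5 + 3*4) = 24*(47/150) + (-5 + 3*4) = 188/25 + (-5 + 12) = 188/25 + 7 = 363/25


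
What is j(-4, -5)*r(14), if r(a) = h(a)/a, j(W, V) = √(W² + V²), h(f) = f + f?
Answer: 2*√41 ≈ 12.806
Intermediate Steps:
h(f) = 2*f
j(W, V) = √(V² + W²)
r(a) = 2 (r(a) = (2*a)/a = 2)
j(-4, -5)*r(14) = √((-5)² + (-4)²)*2 = √(25 + 16)*2 = √41*2 = 2*√41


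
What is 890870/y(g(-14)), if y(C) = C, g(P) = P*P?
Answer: 445435/98 ≈ 4545.3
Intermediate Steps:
g(P) = P**2
890870/y(g(-14)) = 890870/((-14)**2) = 890870/196 = 890870*(1/196) = 445435/98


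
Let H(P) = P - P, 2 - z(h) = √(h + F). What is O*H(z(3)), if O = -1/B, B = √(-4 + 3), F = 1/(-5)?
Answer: 0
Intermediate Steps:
F = -⅕ ≈ -0.20000
z(h) = 2 - √(-⅕ + h) (z(h) = 2 - √(h - ⅕) = 2 - √(-⅕ + h))
B = I (B = √(-1) = I ≈ 1.0*I)
H(P) = 0
O = I (O = -1/I = -(-1)*I = I ≈ 1.0*I)
O*H(z(3)) = I*0 = 0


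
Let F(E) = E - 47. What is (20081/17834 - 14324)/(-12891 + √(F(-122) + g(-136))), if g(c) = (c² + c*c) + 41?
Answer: 255434135/226473966 ≈ 1.1279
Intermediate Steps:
g(c) = 41 + 2*c² (g(c) = (c² + c²) + 41 = 2*c² + 41 = 41 + 2*c²)
F(E) = -47 + E
(20081/17834 - 14324)/(-12891 + √(F(-122) + g(-136))) = (20081/17834 - 14324)/(-12891 + √((-47 - 122) + (41 + 2*(-136)²))) = (20081*(1/17834) - 14324)/(-12891 + √(-169 + (41 + 2*18496))) = (20081/17834 - 14324)/(-12891 + √(-169 + (41 + 36992))) = -255434135/(17834*(-12891 + √(-169 + 37033))) = -255434135/(17834*(-12891 + √36864)) = -255434135/(17834*(-12891 + 192)) = -255434135/17834/(-12699) = -255434135/17834*(-1/12699) = 255434135/226473966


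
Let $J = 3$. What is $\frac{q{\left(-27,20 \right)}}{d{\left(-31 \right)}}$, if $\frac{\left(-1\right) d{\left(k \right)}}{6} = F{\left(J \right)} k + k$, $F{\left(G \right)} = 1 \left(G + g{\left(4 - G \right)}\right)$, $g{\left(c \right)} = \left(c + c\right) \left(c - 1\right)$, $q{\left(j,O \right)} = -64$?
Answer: $- \frac{8}{93} \approx -0.086022$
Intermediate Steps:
$g{\left(c \right)} = 2 c \left(-1 + c\right)$
$F{\left(G \right)} = G + 2 \left(3 - G\right) \left(4 - G\right)$ ($F{\left(G \right)} = 1 \left(G + 2 \left(4 - G\right) \left(-1 - \left(-4 + G\right)\right)\right) = 1 \left(G + 2 \left(4 - G\right) \left(3 - G\right)\right) = 1 \left(G + 2 \left(3 - G\right) \left(4 - G\right)\right) = G + 2 \left(3 - G\right) \left(4 - G\right)$)
$d{\left(k \right)} = - 24 k$ ($d{\left(k \right)} = - 6 \left(\left(3 + 2 \left(-4 + 3\right) \left(-3 + 3\right)\right) k + k\right) = - 6 \left(\left(3 + 2 \left(-1\right) 0\right) k + k\right) = - 6 \left(\left(3 + 0\right) k + k\right) = - 6 \left(3 k + k\right) = - 6 \cdot 4 k = - 24 k$)
$\frac{q{\left(-27,20 \right)}}{d{\left(-31 \right)}} = - \frac{64}{\left(-24\right) \left(-31\right)} = - \frac{64}{744} = \left(-64\right) \frac{1}{744} = - \frac{8}{93}$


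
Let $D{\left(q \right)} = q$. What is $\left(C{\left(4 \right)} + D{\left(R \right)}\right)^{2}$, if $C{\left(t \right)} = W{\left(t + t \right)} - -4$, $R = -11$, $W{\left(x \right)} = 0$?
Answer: $49$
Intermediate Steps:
$C{\left(t \right)} = 4$ ($C{\left(t \right)} = 0 - -4 = 0 + 4 = 4$)
$\left(C{\left(4 \right)} + D{\left(R \right)}\right)^{2} = \left(4 - 11\right)^{2} = \left(-7\right)^{2} = 49$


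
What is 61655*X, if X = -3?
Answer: -184965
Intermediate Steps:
61655*X = 61655*(-3) = -184965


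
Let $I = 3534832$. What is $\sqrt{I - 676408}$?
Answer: $2 \sqrt{714606} \approx 1690.7$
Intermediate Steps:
$\sqrt{I - 676408} = \sqrt{3534832 - 676408} = \sqrt{2858424} = 2 \sqrt{714606}$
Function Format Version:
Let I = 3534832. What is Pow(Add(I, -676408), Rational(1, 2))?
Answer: Mul(2, Pow(714606, Rational(1, 2))) ≈ 1690.7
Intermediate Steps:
Pow(Add(I, -676408), Rational(1, 2)) = Pow(Add(3534832, -676408), Rational(1, 2)) = Pow(2858424, Rational(1, 2)) = Mul(2, Pow(714606, Rational(1, 2)))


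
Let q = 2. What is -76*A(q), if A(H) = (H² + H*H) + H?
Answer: -760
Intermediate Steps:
A(H) = H + 2*H² (A(H) = (H² + H²) + H = 2*H² + H = H + 2*H²)
-76*A(q) = -152*(1 + 2*2) = -152*(1 + 4) = -152*5 = -76*10 = -760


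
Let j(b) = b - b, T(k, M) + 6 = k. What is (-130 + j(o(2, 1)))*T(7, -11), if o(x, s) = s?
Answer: -130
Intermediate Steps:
T(k, M) = -6 + k
j(b) = 0
(-130 + j(o(2, 1)))*T(7, -11) = (-130 + 0)*(-6 + 7) = -130*1 = -130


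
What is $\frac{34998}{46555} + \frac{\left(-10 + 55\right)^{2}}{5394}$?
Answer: $\frac{94351029}{83705890} \approx 1.1272$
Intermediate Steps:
$\frac{34998}{46555} + \frac{\left(-10 + 55\right)^{2}}{5394} = 34998 \cdot \frac{1}{46555} + 45^{2} \cdot \frac{1}{5394} = \frac{34998}{46555} + 2025 \cdot \frac{1}{5394} = \frac{34998}{46555} + \frac{675}{1798} = \frac{94351029}{83705890}$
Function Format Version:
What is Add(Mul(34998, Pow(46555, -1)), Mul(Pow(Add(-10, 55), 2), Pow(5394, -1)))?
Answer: Rational(94351029, 83705890) ≈ 1.1272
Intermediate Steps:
Add(Mul(34998, Pow(46555, -1)), Mul(Pow(Add(-10, 55), 2), Pow(5394, -1))) = Add(Mul(34998, Rational(1, 46555)), Mul(Pow(45, 2), Rational(1, 5394))) = Add(Rational(34998, 46555), Mul(2025, Rational(1, 5394))) = Add(Rational(34998, 46555), Rational(675, 1798)) = Rational(94351029, 83705890)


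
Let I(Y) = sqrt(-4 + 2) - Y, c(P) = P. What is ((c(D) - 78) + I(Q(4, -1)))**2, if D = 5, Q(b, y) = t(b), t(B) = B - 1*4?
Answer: (73 - I*sqrt(2))**2 ≈ 5327.0 - 206.48*I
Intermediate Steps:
t(B) = -4 + B (t(B) = B - 4 = -4 + B)
Q(b, y) = -4 + b
I(Y) = -Y + I*sqrt(2) (I(Y) = sqrt(-2) - Y = I*sqrt(2) - Y = -Y + I*sqrt(2))
((c(D) - 78) + I(Q(4, -1)))**2 = ((5 - 78) + (-(-4 + 4) + I*sqrt(2)))**2 = (-73 + (-1*0 + I*sqrt(2)))**2 = (-73 + (0 + I*sqrt(2)))**2 = (-73 + I*sqrt(2))**2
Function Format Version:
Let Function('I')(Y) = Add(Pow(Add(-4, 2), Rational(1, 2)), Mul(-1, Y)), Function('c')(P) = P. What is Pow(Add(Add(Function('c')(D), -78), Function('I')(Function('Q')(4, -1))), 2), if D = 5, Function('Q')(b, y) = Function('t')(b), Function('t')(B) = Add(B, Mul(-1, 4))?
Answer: Pow(Add(73, Mul(-1, I, Pow(2, Rational(1, 2)))), 2) ≈ Add(5327.0, Mul(-206.48, I))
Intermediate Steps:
Function('t')(B) = Add(-4, B) (Function('t')(B) = Add(B, -4) = Add(-4, B))
Function('Q')(b, y) = Add(-4, b)
Function('I')(Y) = Add(Mul(-1, Y), Mul(I, Pow(2, Rational(1, 2)))) (Function('I')(Y) = Add(Pow(-2, Rational(1, 2)), Mul(-1, Y)) = Add(Mul(I, Pow(2, Rational(1, 2))), Mul(-1, Y)) = Add(Mul(-1, Y), Mul(I, Pow(2, Rational(1, 2)))))
Pow(Add(Add(Function('c')(D), -78), Function('I')(Function('Q')(4, -1))), 2) = Pow(Add(Add(5, -78), Add(Mul(-1, Add(-4, 4)), Mul(I, Pow(2, Rational(1, 2))))), 2) = Pow(Add(-73, Add(Mul(-1, 0), Mul(I, Pow(2, Rational(1, 2))))), 2) = Pow(Add(-73, Add(0, Mul(I, Pow(2, Rational(1, 2))))), 2) = Pow(Add(-73, Mul(I, Pow(2, Rational(1, 2)))), 2)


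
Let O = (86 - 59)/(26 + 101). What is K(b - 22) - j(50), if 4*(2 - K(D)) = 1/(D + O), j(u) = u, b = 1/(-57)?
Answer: -30299193/631384 ≈ -47.989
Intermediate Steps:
b = -1/57 ≈ -0.017544
O = 27/127 ≈ 0.21260
K(D) = 2 - 1/(4*(27/127 + D)) (K(D) = 2 - 1/(4*(D + 27/127)) = 2 - 1/(4*(27/127 + D)))
K(b - 22) - j(50) = (89 + 1016*(-1/57 - 22))/(4*(27 + 127*(-1/57 - 22))) - 1*50 = (89 + 1016*(-1255/57))/(4*(27 + 127*(-1255/57))) - 50 = (89 - 1275080/57)/(4*(27 - 159385/57)) - 50 = (¼)*(-1270007/57)/(-157846/57) - 50 = (¼)*(-57/157846)*(-1270007/57) - 50 = 1270007/631384 - 50 = -30299193/631384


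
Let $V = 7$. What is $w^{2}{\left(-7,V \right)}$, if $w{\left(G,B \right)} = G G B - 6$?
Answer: $113569$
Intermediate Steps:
$w{\left(G,B \right)} = -6 + B G^{2}$ ($w{\left(G,B \right)} = G^{2} B - 6 = B G^{2} - 6 = -6 + B G^{2}$)
$w^{2}{\left(-7,V \right)} = \left(-6 + 7 \left(-7\right)^{2}\right)^{2} = \left(-6 + 7 \cdot 49\right)^{2} = \left(-6 + 343\right)^{2} = 337^{2} = 113569$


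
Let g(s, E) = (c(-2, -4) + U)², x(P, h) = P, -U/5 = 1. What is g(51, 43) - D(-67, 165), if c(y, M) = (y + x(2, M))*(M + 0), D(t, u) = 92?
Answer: -67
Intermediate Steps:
U = -5 (U = -5*1 = -5)
c(y, M) = M*(2 + y) (c(y, M) = (y + 2)*(M + 0) = (2 + y)*M = M*(2 + y))
g(s, E) = 25 (g(s, E) = (-4*(2 - 2) - 5)² = (-4*0 - 5)² = (0 - 5)² = (-5)² = 25)
g(51, 43) - D(-67, 165) = 25 - 1*92 = 25 - 92 = -67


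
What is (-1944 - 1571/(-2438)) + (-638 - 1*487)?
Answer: -7480651/2438 ≈ -3068.4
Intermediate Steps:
(-1944 - 1571/(-2438)) + (-638 - 1*487) = (-1944 - 1571*(-1/2438)) + (-638 - 487) = (-1944 + 1571/2438) - 1125 = -4737901/2438 - 1125 = -7480651/2438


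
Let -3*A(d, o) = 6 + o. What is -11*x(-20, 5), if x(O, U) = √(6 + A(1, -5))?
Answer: -11*√51/3 ≈ -26.185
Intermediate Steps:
A(d, o) = -2 - o/3 (A(d, o) = -(6 + o)/3 = -2 - o/3)
x(O, U) = √51/3 (x(O, U) = √(6 + (-2 - ⅓*(-5))) = √(6 + (-2 + 5/3)) = √(6 - ⅓) = √(17/3) = √51/3)
-11*x(-20, 5) = -11*√51/3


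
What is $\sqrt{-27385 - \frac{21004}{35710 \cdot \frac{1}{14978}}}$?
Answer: $\frac{3 i \sqrt{1282104325445}}{17855} \approx 190.25 i$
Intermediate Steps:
$\sqrt{-27385 - \frac{21004}{35710 \cdot \frac{1}{14978}}} = \sqrt{-27385 - \frac{21004}{\frac{17855}{7489}}} = \sqrt{-27385 - \frac{157298956}{17855}} = \sqrt{- \frac{646258131}{17855}} = \frac{3 i \sqrt{1282104325445}}{17855}$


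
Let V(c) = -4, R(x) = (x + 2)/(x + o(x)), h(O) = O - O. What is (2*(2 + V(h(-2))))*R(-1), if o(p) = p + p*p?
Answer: 4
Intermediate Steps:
o(p) = p + p²
h(O) = 0
R(x) = (2 + x)/(x + x*(1 + x)) (R(x) = (x + 2)/(x + x*(1 + x)) = (2 + x)/(x + x*(1 + x)))
(2*(2 + V(h(-2))))*R(-1) = (2*(2 - 4))/(-1) = (2*(-2))*(-1) = -4*(-1) = 4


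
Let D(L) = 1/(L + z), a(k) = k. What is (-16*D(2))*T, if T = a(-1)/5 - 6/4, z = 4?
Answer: 68/15 ≈ 4.5333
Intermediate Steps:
D(L) = 1/(4 + L) (D(L) = 1/(L + 4) = 1/(4 + L))
T = -17/10 (T = -1/5 - 6/4 = -1*⅕ - 6*¼ = -⅕ - 3/2 = -17/10 ≈ -1.7000)
(-16*D(2))*T = -16/(4 + 2)*(-17/10) = -16/6*(-17/10) = -16*⅙*(-17/10) = -8/3*(-17/10) = 68/15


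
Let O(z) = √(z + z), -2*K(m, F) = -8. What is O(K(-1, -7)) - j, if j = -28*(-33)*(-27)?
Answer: 24948 + 2*√2 ≈ 24951.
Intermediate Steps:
K(m, F) = 4 (K(m, F) = -½*(-8) = 4)
O(z) = √2*√z (O(z) = √(2*z) = √2*√z)
j = -24948 (j = 924*(-27) = -24948)
O(K(-1, -7)) - j = √2*√4 - 1*(-24948) = √2*2 + 24948 = 2*√2 + 24948 = 24948 + 2*√2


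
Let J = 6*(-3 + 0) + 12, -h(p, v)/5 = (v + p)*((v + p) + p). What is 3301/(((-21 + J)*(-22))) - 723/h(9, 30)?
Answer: 1740379/308880 ≈ 5.6345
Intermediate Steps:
h(p, v) = -5*(p + v)*(v + 2*p) (h(p, v) = -5*(v + p)*((v + p) + p) = -5*(p + v)*((p + v) + p) = -5*(p + v)*(v + 2*p))
J = -6 (J = 6*(-3) + 12 = -18 + 12 = -6)
3301/(((-21 + J)*(-22))) - 723/h(9, 30) = 3301/(((-21 - 6)*(-22))) - 723/(-10*9² - 5*30² - 15*9*30) = 3301/((-27*(-22))) - 723/(-10*81 - 5*900 - 4050) = 3301/594 - 723/(-810 - 4500 - 4050) = 3301*(1/594) - 723/(-9360) = 3301/594 - 723*(-1/9360) = 3301/594 + 241/3120 = 1740379/308880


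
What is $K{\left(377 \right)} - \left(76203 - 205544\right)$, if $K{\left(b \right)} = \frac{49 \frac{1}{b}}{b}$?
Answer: $\frac{18383107038}{142129} \approx 1.2934 \cdot 10^{5}$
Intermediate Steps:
$K{\left(b \right)} = \frac{49}{b^{2}}$
$K{\left(377 \right)} - \left(76203 - 205544\right) = \frac{49}{142129} - \left(76203 - 205544\right) = 49 \cdot \frac{1}{142129} - \left(76203 - 205544\right) = \frac{49}{142129} - -129341 = \frac{49}{142129} + 129341 = \frac{18383107038}{142129}$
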